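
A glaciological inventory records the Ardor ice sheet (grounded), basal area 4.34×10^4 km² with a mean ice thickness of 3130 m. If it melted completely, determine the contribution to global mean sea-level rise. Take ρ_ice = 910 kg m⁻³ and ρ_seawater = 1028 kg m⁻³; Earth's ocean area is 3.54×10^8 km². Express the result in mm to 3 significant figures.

≈ 340 mm

Ardor: ice volume = 4.34×10^4 km² × 3130 m = 1.358×10^5 km³; 1.358×10^5 × (910/1028) = 1.202×10^5 km³ of water.
Spread over 3.54×10^14 m² of ocean, Δh = 1.202×10^14 / 3.54×10^14 = 0.340 m = 340 mm.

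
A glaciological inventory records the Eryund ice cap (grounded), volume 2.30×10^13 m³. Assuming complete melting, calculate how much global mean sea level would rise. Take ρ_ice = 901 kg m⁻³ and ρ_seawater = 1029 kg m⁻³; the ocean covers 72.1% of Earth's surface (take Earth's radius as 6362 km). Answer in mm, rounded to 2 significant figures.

≈ 55 mm

Eryund: 2.30×10^13 m³ × (901/1029) = 2.014×10^13 m³ of water.
Spread over 3.67×10^14 m² of ocean, Δh = 2.014×10^13 / 3.67×10^14 = 0.0549 m = 55 mm.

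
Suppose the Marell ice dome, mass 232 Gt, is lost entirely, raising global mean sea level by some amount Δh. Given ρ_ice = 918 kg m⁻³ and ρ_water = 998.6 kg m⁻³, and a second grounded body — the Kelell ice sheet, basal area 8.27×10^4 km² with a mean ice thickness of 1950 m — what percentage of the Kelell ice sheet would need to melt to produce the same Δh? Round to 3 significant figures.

Equal sea-level rise means equal mass of meltwater, i.e. equal mass of ice lost.
Ice mass of Marell: 2.320×10^14 kg; ice mass of Kelell: 1.480×10^17 kg.
Fraction required = 2.320×10^14 / 1.480×10^17 = 1.57×10^-3 → 0.157 %.

≈ 0.157 %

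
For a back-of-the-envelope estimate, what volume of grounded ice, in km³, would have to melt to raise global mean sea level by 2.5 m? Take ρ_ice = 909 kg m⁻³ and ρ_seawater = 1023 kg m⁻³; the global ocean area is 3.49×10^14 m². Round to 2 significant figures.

Required water volume = Δh × A = 2.5 m × 3.49×10^14 m² = 8.725×10^14 m³ = 8.725×10^5 km³.
Ice volume = water volume × ρ_w/ρ_ice = 8.725×10^5 × 1023/909 = 9.8×10^5 km³.

≈ 9.8×10^5 km³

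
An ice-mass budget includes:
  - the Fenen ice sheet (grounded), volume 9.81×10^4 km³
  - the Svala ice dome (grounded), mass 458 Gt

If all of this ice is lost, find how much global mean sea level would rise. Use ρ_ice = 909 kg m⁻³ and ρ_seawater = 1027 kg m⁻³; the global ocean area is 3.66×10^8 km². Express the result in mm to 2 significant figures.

≈ 240 mm

Fenen: 9.81×10^4 km³ × (909/1027) = 8.683×10^4 km³ of water.
Svala: 458 Gt = 4.580×10^14 kg; dividing by ρ_w = 1027 kg m⁻³ gives 4.460×10^11 m³ of water.
Total added water ≈ 8.727×10^13 m³ over 3.66×10^14 m² → Δh = 0.238 m = 240 mm.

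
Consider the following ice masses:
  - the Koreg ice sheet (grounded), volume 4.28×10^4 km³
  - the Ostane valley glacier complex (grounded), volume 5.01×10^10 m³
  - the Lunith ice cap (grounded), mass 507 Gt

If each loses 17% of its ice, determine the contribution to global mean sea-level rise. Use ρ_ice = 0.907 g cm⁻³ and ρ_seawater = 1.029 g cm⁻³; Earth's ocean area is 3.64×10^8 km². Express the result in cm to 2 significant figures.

Koreg: 0.17 × 4.28×10^4 km³ × (907/1029) = 6413 km³ of water.
Ostane: 0.17 × 5.01×10^10 m³ × (907/1029) = 7.507×10^9 m³ of water.
Lunith: 0.17 × 507 Gt = 8.619×10^13 kg; dividing by ρ_w = 1.029 g cm⁻³ = 1029 kg m⁻³ gives 8.376×10^10 m³ of water.
Total added water ≈ 6.505×10^12 m³ over 3.64×10^14 m² → Δh = 0.0179 m = 1.8 cm.

≈ 1.8 cm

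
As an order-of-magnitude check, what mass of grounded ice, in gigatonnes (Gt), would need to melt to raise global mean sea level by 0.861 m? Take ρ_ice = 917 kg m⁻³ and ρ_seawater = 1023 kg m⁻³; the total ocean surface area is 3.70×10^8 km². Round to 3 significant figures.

≈ 3.26×10^5 Gt

Required water volume = Δh × A = 0.861 m × 3.70×10^14 m² = 3.186×10^14 m³.
ρ_w = 1023 kg m⁻³, so the mass of water = 3.186×10^14 m³ × 1023 kg m⁻³ = 3.259×10^17 kg = 3.26×10^5 Gt (and the same mass of ice, by conservation).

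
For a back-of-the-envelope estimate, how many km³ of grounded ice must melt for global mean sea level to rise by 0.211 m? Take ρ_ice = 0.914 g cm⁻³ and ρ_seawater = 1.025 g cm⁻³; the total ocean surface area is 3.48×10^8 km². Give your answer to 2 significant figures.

Required water volume = Δh × A = 0.211 m × 3.48×10^14 m² = 7.343×10^13 m³ = 7.343×10^4 km³.
Ice volume = water volume × ρ_w/ρ_ice = 7.343×10^4 × 1025/914 = 8.2×10^4 km³.

≈ 8.2×10^4 km³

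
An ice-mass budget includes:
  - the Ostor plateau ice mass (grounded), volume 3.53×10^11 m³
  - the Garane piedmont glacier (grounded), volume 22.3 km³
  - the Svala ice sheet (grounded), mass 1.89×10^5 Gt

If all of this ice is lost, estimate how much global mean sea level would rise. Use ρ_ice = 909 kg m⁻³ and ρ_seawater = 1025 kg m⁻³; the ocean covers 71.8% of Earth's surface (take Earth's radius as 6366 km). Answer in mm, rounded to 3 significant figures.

≈ 505 mm

Ostor: 3.53×10^11 m³ × (909/1025) = 3.131×10^11 m³ of water.
Garane: 22.3 km³ × (909/1025) = 19.78 km³ of water.
Svala: 1.89×10^5 Gt = 1.890×10^17 kg; dividing by ρ_w = 1025 kg m⁻³ gives 1.844×10^14 m³ of water.
Total added water ≈ 1.847×10^14 m³ over 3.66×10^14 m² → Δh = 0.505 m = 505 mm.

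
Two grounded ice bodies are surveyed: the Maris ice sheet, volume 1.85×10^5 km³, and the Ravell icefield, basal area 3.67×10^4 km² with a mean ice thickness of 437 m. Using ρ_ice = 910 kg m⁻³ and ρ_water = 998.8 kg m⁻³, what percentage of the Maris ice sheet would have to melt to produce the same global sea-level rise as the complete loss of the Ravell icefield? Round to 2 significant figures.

≈ 8.7 %

Equal sea-level rise means equal mass of meltwater, i.e. equal mass of ice lost.
Ice mass of Ravell: 1.459×10^16 kg; ice mass of Maris: 1.684×10^17 kg.
Fraction required = 1.459×10^16 / 1.684×10^17 = 0.0867 → 8.7 %.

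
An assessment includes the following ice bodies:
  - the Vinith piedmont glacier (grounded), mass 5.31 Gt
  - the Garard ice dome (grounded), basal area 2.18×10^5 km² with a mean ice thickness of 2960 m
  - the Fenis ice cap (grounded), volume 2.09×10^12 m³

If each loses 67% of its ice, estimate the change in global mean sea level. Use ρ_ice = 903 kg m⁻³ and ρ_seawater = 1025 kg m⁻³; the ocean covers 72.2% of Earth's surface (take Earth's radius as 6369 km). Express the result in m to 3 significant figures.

≈ 1.04 m

Vinith: 0.67 × 5.31 Gt = 3.558×10^12 kg; dividing by ρ_w = 1025 kg m⁻³ gives 3.471×10^9 m³ of water.
Garard: ice volume = 2.18×10^5 km² × 2960 m = 6.453×10^5 km³; 0.67 × 6.453×10^5 × (903/1025) = 3.809×10^5 km³ of water.
Fenis: 0.67 × 2.09×10^12 m³ × (903/1025) = 1.234×10^12 m³ of water.
Total added water ≈ 3.821×10^14 m³ over 3.68×10^14 m² → Δh = 1.04 m.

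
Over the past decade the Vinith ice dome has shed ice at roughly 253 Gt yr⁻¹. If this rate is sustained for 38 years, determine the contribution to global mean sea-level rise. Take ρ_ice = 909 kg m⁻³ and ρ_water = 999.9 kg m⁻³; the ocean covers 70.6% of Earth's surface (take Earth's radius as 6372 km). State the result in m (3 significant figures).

≈ 0.0267 m

Total mass lost = 253 Gt/yr × 38 yr = 9614 Gt = 9.614×10^15 kg.
ρ_w = 999.9 kg m⁻³, so water volume = 9.614×10^15 / 999.9 = 9.615×10^12 m³.
Δh = 9.615×10^12 / 3.60×10^14 = 0.0267 m.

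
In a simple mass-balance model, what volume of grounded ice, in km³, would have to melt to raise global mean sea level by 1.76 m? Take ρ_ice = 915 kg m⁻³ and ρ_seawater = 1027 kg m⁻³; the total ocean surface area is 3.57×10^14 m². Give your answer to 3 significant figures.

Required water volume = Δh × A = 1.76 m × 3.57×10^14 m² = 6.283×10^14 m³ = 6.283×10^5 km³.
Ice volume = water volume × ρ_w/ρ_ice = 6.283×10^5 × 1027/915 = 7.05×10^5 km³.

≈ 7.05×10^5 km³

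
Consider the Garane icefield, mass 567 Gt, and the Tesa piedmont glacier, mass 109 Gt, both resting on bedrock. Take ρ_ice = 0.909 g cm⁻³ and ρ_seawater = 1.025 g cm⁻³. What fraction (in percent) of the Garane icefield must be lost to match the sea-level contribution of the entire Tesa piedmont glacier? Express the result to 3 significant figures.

Equal sea-level rise means equal mass of meltwater, i.e. equal mass of ice lost.
Ice mass of Tesa: 1.090×10^14 kg; ice mass of Garane: 5.670×10^14 kg.
Fraction required = 1.090×10^14 / 5.670×10^14 = 0.192 → 19.2 %.

≈ 19.2 %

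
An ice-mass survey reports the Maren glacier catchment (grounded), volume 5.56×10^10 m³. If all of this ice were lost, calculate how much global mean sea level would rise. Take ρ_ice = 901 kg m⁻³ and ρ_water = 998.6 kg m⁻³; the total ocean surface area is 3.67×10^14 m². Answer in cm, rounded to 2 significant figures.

Maren: 5.56×10^10 m³ × (901/998.6) = 5.017×10^10 m³ of water.
Spread over 3.67×10^14 m² of ocean, Δh = 5.017×10^10 / 3.67×10^14 = 1.37×10^-4 m = 0.014 cm.

≈ 0.014 cm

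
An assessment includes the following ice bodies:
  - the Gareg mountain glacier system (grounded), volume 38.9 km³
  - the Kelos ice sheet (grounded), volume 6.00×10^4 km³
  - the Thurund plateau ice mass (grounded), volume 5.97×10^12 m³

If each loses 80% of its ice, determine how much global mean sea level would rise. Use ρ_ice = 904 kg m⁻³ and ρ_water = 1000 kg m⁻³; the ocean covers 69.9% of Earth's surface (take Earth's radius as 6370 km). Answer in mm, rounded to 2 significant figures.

Gareg: 0.8 × 38.9 km³ × (904/1000) = 28.13 km³ of water.
Kelos: 0.8 × 6.00×10^4 km³ × (904/1000) = 4.339×10^4 km³ of water.
Thurund: 0.8 × 5.97×10^12 m³ × (904/1000) = 4.318×10^12 m³ of water.
Total added water ≈ 4.774×10^13 m³ over 3.56×10^14 m² → Δh = 0.134 m = 130 mm.

≈ 130 mm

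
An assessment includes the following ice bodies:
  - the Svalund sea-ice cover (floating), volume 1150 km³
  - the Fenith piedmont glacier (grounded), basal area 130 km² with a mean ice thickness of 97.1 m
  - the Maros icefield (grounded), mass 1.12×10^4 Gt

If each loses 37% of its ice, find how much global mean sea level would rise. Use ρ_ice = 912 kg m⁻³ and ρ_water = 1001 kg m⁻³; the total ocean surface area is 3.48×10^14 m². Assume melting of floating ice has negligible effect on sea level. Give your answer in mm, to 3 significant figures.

The Svalund sea-ice cover is floating and already displaces its own weight of water, so its melt adds essentially nothing to sea level.
Fenith: ice volume = 130 km² × 97.1 m = 12.62 km³; 0.37 × 12.62 × (912/1001) = 4.255 km³ of water.
Maros: 0.37 × 1.12×10^4 Gt = 4.144×10^15 kg; dividing by ρ_w = 1001 kg m⁻³ gives 4.140×10^12 m³ of water.
Total added water ≈ 4.144×10^12 m³ over 3.48×10^14 m² → Δh = 0.0119 m = 11.9 mm.

≈ 11.9 mm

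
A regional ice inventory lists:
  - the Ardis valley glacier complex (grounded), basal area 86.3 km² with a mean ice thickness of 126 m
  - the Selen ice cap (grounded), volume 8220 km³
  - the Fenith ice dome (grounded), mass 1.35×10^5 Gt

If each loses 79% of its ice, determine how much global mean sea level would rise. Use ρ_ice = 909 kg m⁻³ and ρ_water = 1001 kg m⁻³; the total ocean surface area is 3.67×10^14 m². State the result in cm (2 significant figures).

Ardis: ice volume = 86.3 km² × 126 m = 10.87 km³; 0.79 × 10.87 × (909/1001) = 7.801 km³ of water.
Selen: 0.79 × 8220 km³ × (909/1001) = 5897 km³ of water.
Fenith: 0.79 × 1.35×10^5 Gt = 1.066×10^17 kg; dividing by ρ_w = 1001 kg m⁻³ gives 1.065×10^14 m³ of water.
Total added water ≈ 1.124×10^14 m³ over 3.67×10^14 m² → Δh = 0.306 m = 31 cm.

≈ 31 cm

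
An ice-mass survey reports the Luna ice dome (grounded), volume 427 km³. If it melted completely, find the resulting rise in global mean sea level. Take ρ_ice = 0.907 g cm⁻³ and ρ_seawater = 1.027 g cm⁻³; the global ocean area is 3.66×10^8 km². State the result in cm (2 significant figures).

≈ 0.10 cm

Luna: 427 km³ × (907/1027) = 377.1 km³ of water.
Spread over 3.66×10^14 m² of ocean, Δh = 3.771×10^11 / 3.66×10^14 = 1.03×10^-3 m = 0.10 cm.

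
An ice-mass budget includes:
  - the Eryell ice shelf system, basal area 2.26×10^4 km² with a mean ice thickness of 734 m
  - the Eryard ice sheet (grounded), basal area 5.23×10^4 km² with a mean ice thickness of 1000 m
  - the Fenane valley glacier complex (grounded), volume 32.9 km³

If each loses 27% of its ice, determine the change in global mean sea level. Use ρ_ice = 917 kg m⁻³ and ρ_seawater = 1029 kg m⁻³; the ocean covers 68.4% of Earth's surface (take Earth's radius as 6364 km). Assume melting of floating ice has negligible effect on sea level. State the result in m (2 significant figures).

≈ 0.036 m

The Eryell ice shelf system is floating and already displaces its own weight of water, so its melt adds essentially nothing to sea level.
Eryard: ice volume = 5.23×10^4 km² × 1000 m = 5.230×10^4 km³; 0.27 × 5.230×10^4 × (917/1029) = 1.258×10^4 km³ of water.
Fenane: 0.27 × 32.9 km³ × (917/1029) = 7.916 km³ of water.
Total added water ≈ 1.259×10^13 m³ over 3.48×10^14 m² → Δh = 0.0362 m.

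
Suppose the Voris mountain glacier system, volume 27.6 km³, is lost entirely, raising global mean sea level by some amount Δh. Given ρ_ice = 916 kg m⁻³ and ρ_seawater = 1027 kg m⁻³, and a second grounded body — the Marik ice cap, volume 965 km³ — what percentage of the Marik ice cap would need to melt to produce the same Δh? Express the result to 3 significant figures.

≈ 2.86 %

Equal sea-level rise means equal mass of meltwater, i.e. equal mass of ice lost.
Ice mass of Voris: 2.528×10^13 kg; ice mass of Marik: 8.839×10^14 kg.
Fraction required = 2.528×10^13 / 8.839×10^14 = 0.0286 → 2.86 %.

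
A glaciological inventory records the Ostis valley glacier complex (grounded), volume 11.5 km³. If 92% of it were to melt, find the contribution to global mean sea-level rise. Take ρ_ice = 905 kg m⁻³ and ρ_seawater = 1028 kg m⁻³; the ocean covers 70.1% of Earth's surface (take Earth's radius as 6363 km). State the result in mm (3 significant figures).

≈ 0.0261 mm

Ostis: 0.92 × 11.5 km³ × (905/1028) = 9.314 km³ of water.
Spread over 3.57×10^14 m² of ocean, Δh = 9.314×10^9 / 3.57×10^14 = 2.61×10^-5 m = 0.0261 mm.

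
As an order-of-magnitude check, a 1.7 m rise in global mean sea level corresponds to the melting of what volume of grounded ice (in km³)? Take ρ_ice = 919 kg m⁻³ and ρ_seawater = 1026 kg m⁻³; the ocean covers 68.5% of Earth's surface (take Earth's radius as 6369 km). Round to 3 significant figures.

≈ 6.63×10^5 km³

Required water volume = Δh × A = 1.7 m × 3.49×10^14 m² = 5.936×10^14 m³ = 5.936×10^5 km³.
Ice volume = water volume × ρ_w/ρ_ice = 5.936×10^5 × 1026/919 = 6.63×10^5 km³.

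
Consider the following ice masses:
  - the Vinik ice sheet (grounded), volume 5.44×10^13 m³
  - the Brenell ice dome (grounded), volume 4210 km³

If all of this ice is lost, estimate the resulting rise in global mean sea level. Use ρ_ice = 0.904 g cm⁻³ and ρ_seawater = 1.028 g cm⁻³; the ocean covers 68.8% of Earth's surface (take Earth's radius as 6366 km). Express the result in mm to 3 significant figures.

≈ 147 mm

Vinik: 5.44×10^13 m³ × (904/1028) = 4.784×10^13 m³ of water.
Brenell: 4210 km³ × (904/1028) = 3702 km³ of water.
Total added water ≈ 5.154×10^13 m³ over 3.50×10^14 m² → Δh = 0.147 m = 147 mm.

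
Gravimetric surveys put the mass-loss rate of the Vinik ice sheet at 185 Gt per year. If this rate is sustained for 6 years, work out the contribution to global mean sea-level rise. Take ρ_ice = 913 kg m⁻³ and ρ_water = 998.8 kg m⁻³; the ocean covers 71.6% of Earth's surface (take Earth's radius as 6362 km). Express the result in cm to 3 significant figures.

≈ 0.305 cm

Total mass lost = 185 Gt/yr × 6 yr = 1110 Gt = 1.110×10^15 kg.
ρ_w = 998.8 kg m⁻³, so water volume = 1.110×10^15 / 998.8 = 1.111×10^12 m³.
Δh = 1.111×10^12 / 3.64×10^14 = 3.05×10^-3 m = 0.305 cm.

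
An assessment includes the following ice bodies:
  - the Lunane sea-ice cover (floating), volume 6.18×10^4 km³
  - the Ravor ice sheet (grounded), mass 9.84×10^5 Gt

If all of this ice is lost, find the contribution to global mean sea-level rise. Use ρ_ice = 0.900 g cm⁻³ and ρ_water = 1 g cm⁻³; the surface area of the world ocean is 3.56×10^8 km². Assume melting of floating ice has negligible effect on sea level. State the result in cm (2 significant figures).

The Lunane sea-ice cover is floating and already displaces its own weight of water, so its melt adds essentially nothing to sea level.
Ravor: 9.84×10^5 Gt = 9.840×10^17 kg; dividing by ρ_w = 1 g cm⁻³ = 1000 kg m⁻³ gives 9.840×10^14 m³ of water.
Total added water ≈ 9.840×10^14 m³ over 3.56×10^14 m² → Δh = 2.76 m = 280 cm.

≈ 280 cm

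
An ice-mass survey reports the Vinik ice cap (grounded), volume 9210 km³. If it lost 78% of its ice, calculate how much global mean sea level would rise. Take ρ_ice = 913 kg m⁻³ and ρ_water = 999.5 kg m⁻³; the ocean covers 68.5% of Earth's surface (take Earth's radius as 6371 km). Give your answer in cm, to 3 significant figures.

≈ 1.88 cm

Vinik: 0.78 × 9210 km³ × (913/999.5) = 6562 km³ of water.
Spread over 3.49×10^14 m² of ocean, Δh = 6.562×10^12 / 3.49×10^14 = 0.0188 m = 1.88 cm.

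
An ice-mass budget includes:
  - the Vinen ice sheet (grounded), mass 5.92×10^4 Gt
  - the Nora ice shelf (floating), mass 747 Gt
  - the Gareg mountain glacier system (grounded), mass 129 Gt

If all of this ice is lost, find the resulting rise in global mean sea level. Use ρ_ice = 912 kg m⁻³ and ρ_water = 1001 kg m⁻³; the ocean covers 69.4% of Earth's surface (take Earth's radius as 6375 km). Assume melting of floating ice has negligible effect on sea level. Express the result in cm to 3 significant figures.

Vinen: 5.92×10^4 Gt = 5.920×10^16 kg; dividing by ρ_w = 1001 kg m⁻³ gives 5.914×10^13 m³ of water.
The Nora ice shelf is floating and already displaces its own weight of water, so its melt adds essentially nothing to sea level.
Gareg: 129 Gt = 1.290×10^14 kg; dividing by ρ_w = 1001 kg m⁻³ gives 1.289×10^11 m³ of water.
Total added water ≈ 5.927×10^13 m³ over 3.54×10^14 m² → Δh = 0.167 m = 16.7 cm.

≈ 16.7 cm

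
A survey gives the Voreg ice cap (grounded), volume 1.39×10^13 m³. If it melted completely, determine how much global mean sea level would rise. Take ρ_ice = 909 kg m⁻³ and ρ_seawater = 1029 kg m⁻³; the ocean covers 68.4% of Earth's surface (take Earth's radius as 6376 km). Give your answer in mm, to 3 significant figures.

≈ 35.1 mm

Voreg: 1.39×10^13 m³ × (909/1029) = 1.228×10^13 m³ of water.
Spread over 3.49×10^14 m² of ocean, Δh = 1.228×10^13 / 3.49×10^14 = 0.0351 m = 35.1 mm.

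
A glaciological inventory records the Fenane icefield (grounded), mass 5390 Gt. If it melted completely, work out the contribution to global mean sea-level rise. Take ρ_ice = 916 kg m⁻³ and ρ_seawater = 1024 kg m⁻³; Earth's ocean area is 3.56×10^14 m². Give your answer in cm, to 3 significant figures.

Fenane: 5390 Gt = 5.390×10^15 kg; dividing by ρ_w = 1024 kg m⁻³ gives 5.264×10^12 m³ of water.
Spread over 3.56×10^14 m² of ocean, Δh = 5.264×10^12 / 3.56×10^14 = 0.0148 m = 1.48 cm.

≈ 1.48 cm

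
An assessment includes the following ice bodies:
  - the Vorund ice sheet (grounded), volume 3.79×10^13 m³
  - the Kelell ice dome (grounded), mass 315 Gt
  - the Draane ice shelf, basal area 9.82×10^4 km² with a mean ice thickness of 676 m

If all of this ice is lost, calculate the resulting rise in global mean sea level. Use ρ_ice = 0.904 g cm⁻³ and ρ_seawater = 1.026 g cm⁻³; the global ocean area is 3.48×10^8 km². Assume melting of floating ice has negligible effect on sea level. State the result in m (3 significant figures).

≈ 0.0968 m

Vorund: 3.79×10^13 m³ × (904/1026) = 3.339×10^13 m³ of water.
Kelell: 315 Gt = 3.150×10^14 kg; dividing by ρ_w = 1.026 g cm⁻³ = 1026 kg m⁻³ gives 3.070×10^11 m³ of water.
The Draane ice shelf is floating and already displaces its own weight of water, so its melt adds essentially nothing to sea level.
Total added water ≈ 3.370×10^13 m³ over 3.48×10^14 m² → Δh = 0.0968 m.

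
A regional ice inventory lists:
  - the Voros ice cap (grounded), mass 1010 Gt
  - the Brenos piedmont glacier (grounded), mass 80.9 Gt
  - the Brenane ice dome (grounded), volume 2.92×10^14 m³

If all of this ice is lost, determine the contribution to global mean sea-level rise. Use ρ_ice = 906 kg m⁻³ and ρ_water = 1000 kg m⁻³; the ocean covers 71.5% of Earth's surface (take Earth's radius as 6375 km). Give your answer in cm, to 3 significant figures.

Voros: 1010 Gt = 1.010×10^15 kg; dividing by ρ_w = 1000 kg m⁻³ gives 1.010×10^12 m³ of water.
Brenos: 80.9 Gt = 8.090×10^13 kg; dividing by ρ_w = 1000 kg m⁻³ gives 8.090×10^10 m³ of water.
Brenane: 2.92×10^14 m³ × (906/1000) = 2.646×10^14 m³ of water.
Total added water ≈ 2.656×10^14 m³ over 3.65×10^14 m² → Δh = 0.727 m = 72.7 cm.

≈ 72.7 cm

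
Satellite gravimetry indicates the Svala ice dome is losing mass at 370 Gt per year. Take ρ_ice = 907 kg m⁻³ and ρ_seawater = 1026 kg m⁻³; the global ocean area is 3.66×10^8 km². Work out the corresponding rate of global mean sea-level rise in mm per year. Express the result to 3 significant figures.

≈ 0.985 mm/yr

ρ_w = 1026 kg m⁻³. Annual water volume added = 370 Gt / ρ_w = 3.700×10^14 kg / 1026 kg m⁻³ = 3.606×10^11 m³.
Δh per year = 3.606×10^11 / 3.66×10^14 = 9.85×10^-4 m = 0.985 mm.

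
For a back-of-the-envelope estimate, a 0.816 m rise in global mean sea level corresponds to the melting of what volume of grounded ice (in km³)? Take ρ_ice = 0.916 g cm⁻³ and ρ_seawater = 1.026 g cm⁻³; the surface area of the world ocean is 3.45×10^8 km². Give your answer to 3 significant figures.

Required water volume = Δh × A = 0.816 m × 3.45×10^14 m² = 2.815×10^14 m³ = 2.815×10^5 km³.
Ice volume = water volume × ρ_w/ρ_ice = 2.815×10^5 × 1026/916 = 3.15×10^5 km³.

≈ 3.15×10^5 km³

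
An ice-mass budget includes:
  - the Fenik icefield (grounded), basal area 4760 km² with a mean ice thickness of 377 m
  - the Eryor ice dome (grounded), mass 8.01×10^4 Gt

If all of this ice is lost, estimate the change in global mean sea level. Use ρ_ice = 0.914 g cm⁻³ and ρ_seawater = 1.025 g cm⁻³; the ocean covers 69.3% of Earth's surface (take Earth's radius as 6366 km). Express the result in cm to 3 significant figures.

Fenik: ice volume = 4760 km² × 377 m = 1795 km³; 1795 × (914/1025) = 1600 km³ of water.
Eryor: 8.01×10^4 Gt = 8.010×10^16 kg; dividing by ρ_w = 1.025 g cm⁻³ = 1025 kg m⁻³ gives 7.815×10^13 m³ of water.
Total added water ≈ 7.975×10^13 m³ over 3.53×10^14 m² → Δh = 0.226 m = 22.6 cm.

≈ 22.6 cm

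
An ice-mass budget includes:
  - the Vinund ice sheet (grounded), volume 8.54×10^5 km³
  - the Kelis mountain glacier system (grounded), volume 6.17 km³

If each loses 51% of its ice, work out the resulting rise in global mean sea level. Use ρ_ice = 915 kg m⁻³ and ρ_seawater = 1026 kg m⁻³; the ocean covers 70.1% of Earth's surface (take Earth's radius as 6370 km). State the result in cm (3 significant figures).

Vinund: 0.51 × 8.54×10^5 km³ × (915/1026) = 3.884×10^5 km³ of water.
Kelis: 0.51 × 6.17 km³ × (915/1026) = 2.806 km³ of water.
Total added water ≈ 3.884×10^14 m³ over 3.57×10^14 m² → Δh = 1.09 m = 109 cm.

≈ 109 cm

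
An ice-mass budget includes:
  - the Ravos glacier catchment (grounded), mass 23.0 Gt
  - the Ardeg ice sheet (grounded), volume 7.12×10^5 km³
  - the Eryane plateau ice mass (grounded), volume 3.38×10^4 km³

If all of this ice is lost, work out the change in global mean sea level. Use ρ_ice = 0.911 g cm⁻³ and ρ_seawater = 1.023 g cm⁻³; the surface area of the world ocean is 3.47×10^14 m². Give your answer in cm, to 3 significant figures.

≈ 191 cm

Ravos: 23.0 Gt = 2.300×10^13 kg; dividing by ρ_w = 1.023 g cm⁻³ = 1023 kg m⁻³ gives 2.248×10^10 m³ of water.
Ardeg: 7.12×10^5 km³ × (911/1023) = 6.340×10^5 km³ of water.
Eryane: 3.38×10^4 km³ × (911/1023) = 3.010×10^4 km³ of water.
Total added water ≈ 6.642×10^14 m³ over 3.47×10^14 m² → Δh = 1.91 m = 191 cm.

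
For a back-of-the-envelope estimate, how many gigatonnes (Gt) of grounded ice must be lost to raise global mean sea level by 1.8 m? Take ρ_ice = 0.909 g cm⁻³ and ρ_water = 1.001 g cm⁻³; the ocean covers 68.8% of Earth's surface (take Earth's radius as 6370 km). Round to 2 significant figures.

Required water volume = Δh × A = 1.8 m × 3.51×10^14 m² = 6.315×10^14 m³.
ρ_w = 1.001 g cm⁻³ = 1001 kg m⁻³, so the mass of water = 6.315×10^14 m³ × 1001 kg m⁻³ = 6.321×10^17 kg = 6.3×10^5 Gt (and the same mass of ice, by conservation).

≈ 6.3×10^5 Gt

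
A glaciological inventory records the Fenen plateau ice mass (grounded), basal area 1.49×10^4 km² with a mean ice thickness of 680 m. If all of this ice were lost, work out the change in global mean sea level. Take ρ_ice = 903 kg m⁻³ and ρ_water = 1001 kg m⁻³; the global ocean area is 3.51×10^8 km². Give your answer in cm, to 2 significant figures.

Fenen: ice volume = 1.49×10^4 km² × 680 m = 1.013×10^4 km³; 1.013×10^4 × (903/1001) = 9140 km³ of water.
Spread over 3.51×10^14 m² of ocean, Δh = 9.140×10^12 / 3.51×10^14 = 0.0260 m = 2.6 cm.

≈ 2.6 cm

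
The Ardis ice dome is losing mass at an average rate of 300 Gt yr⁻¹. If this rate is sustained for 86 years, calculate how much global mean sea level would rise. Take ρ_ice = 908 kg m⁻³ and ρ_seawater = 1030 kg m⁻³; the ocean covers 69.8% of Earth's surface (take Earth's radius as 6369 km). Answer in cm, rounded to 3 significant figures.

≈ 7.04 cm

Total mass lost = 300 Gt/yr × 86 yr = 2.580×10^4 Gt = 2.580×10^16 kg.
ρ_w = 1030 kg m⁻³, so water volume = 2.580×10^16 / 1030 = 2.505×10^13 m³.
Δh = 2.505×10^13 / 3.56×10^14 = 0.0704 m = 7.04 cm.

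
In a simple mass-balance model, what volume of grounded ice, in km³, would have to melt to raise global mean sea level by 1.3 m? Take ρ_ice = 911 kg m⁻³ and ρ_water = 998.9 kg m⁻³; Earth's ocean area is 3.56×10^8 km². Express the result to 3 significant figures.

≈ 5.07×10^5 km³

Required water volume = Δh × A = 1.3 m × 3.56×10^14 m² = 4.628×10^14 m³ = 4.628×10^5 km³.
Ice volume = water volume × ρ_w/ρ_ice = 4.628×10^5 × 998.9/911 = 5.07×10^5 km³.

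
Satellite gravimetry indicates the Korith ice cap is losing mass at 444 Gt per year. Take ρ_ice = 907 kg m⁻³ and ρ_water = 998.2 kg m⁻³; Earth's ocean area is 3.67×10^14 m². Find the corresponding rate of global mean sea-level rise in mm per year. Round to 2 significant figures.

ρ_w = 998.2 kg m⁻³. Annual water volume added = 444 Gt / ρ_w = 4.440×10^14 kg / 998.2 kg m⁻³ = 4.448×10^11 m³.
Δh per year = 4.448×10^11 / 3.67×10^14 = 1.21×10^-3 m = 1.2 mm.

≈ 1.2 mm/yr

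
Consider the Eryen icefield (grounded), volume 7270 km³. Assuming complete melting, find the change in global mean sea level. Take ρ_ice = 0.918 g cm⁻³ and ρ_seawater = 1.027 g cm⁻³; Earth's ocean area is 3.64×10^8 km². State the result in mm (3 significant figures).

≈ 17.9 mm

Eryen: 7270 km³ × (918/1027) = 6498 km³ of water.
Spread over 3.64×10^14 m² of ocean, Δh = 6.498×10^12 / 3.64×10^14 = 0.0179 m = 17.9 mm.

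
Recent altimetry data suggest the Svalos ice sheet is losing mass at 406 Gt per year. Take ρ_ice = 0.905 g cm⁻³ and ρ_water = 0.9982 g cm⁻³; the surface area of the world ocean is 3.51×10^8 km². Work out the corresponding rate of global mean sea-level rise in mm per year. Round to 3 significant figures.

≈ 1.16 mm/yr

ρ_w = 0.9982 g cm⁻³ = 998.2 kg m⁻³. Annual water volume added = 406 Gt / ρ_w = 4.060×10^14 kg / 998.2 kg m⁻³ = 4.067×10^11 m³.
Δh per year = 4.067×10^11 / 3.51×10^14 = 1.16×10^-3 m = 1.16 mm.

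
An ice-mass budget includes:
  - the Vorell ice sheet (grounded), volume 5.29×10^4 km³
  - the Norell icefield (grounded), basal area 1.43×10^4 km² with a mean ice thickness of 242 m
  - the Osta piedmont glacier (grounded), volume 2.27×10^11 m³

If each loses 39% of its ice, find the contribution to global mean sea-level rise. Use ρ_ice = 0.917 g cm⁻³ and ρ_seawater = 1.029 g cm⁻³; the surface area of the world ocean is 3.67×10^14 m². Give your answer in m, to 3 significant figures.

Vorell: 0.39 × 5.29×10^4 km³ × (917/1029) = 1.839×10^4 km³ of water.
Norell: ice volume = 1.43×10^4 km² × 242 m = 3461 km³; 0.39 × 3461 × (917/1029) = 1203 km³ of water.
Osta: 0.39 × 2.27×10^11 m³ × (917/1029) = 7.889×10^10 m³ of water.
Total added water ≈ 1.967×10^13 m³ over 3.67×10^14 m² → Δh = 0.0536 m.

≈ 0.0536 m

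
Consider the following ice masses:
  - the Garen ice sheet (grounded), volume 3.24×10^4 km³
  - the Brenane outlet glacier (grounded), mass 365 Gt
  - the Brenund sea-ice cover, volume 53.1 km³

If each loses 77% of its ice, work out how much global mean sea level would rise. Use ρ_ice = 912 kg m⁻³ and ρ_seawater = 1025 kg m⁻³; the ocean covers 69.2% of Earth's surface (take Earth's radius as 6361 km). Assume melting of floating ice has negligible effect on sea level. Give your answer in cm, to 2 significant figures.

≈ 6.4 cm

Garen: 0.77 × 3.24×10^4 km³ × (912/1025) = 2.220×10^4 km³ of water.
Brenane: 0.77 × 365 Gt = 2.810×10^14 kg; dividing by ρ_w = 1025 kg m⁻³ gives 2.742×10^11 m³ of water.
The Brenund sea-ice cover is floating and already displaces its own weight of water, so its melt adds essentially nothing to sea level.
Total added water ≈ 2.247×10^13 m³ over 3.52×10^14 m² → Δh = 0.0639 m = 6.4 cm.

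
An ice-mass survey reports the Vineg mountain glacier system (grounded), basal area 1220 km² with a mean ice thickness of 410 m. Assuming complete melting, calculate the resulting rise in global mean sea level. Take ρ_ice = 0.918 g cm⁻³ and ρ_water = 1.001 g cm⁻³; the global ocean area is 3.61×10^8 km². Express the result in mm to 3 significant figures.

≈ 1.27 mm

Vineg: ice volume = 1220 km² × 410 m = 500.2 km³; 500.2 × (918/1001) = 458.7 km³ of water.
Spread over 3.61×10^14 m² of ocean, Δh = 4.587×10^11 / 3.61×10^14 = 1.27×10^-3 m = 1.27 mm.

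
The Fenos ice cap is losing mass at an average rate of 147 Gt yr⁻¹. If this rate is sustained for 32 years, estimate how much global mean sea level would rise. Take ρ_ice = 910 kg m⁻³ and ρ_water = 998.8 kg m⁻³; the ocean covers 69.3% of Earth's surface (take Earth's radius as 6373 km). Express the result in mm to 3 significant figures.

Total mass lost = 147 Gt/yr × 32 yr = 4704 Gt = 4.704×10^15 kg.
ρ_w = 998.8 kg m⁻³, so water volume = 4.704×10^15 / 998.8 = 4.710×10^12 m³.
Δh = 4.710×10^12 / 3.54×10^14 = 0.0133 m = 13.3 mm.

≈ 13.3 mm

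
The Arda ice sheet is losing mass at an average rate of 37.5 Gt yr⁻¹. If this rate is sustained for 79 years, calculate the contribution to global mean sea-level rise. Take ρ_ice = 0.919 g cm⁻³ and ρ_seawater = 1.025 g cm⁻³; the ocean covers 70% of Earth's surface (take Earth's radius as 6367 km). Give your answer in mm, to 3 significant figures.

≈ 8.11 mm

Total mass lost = 37.5 Gt/yr × 79 yr = 2962 Gt = 2.962×10^15 kg.
ρ_w = 1.025 g cm⁻³ = 1025 kg m⁻³, so water volume = 2.962×10^15 / 1025 = 2.890×10^12 m³.
Δh = 2.890×10^12 / 3.57×10^14 = 8.11×10^-3 m = 8.11 mm.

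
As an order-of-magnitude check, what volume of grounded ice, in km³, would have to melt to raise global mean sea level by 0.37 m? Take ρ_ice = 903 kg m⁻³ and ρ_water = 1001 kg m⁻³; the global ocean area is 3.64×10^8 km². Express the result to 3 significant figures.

Required water volume = Δh × A = 0.37 m × 3.64×10^14 m² = 1.347×10^14 m³ = 1.347×10^5 km³.
Ice volume = water volume × ρ_w/ρ_ice = 1.347×10^5 × 1001/903 = 1.49×10^5 km³.

≈ 1.49×10^5 km³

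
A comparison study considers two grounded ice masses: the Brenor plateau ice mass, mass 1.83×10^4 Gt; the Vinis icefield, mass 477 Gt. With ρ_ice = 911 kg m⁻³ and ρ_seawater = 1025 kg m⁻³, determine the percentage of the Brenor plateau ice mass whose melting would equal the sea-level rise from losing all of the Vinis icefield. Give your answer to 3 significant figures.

≈ 2.61 %

Equal sea-level rise means equal mass of meltwater, i.e. equal mass of ice lost.
Ice mass of Vinis: 4.770×10^14 kg; ice mass of Brenor: 1.830×10^16 kg.
Fraction required = 4.770×10^14 / 1.830×10^16 = 0.0261 → 2.61 %.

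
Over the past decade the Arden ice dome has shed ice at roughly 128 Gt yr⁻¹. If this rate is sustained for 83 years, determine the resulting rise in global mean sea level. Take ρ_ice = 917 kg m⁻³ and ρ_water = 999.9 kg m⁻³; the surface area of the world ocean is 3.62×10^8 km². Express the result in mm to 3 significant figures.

Total mass lost = 128 Gt/yr × 83 yr = 1.062×10^4 Gt = 1.062×10^16 kg.
ρ_w = 999.9 kg m⁻³, so water volume = 1.062×10^16 / 999.9 = 1.063×10^13 m³.
Δh = 1.063×10^13 / 3.62×10^14 = 0.0294 m = 29.4 mm.

≈ 29.4 mm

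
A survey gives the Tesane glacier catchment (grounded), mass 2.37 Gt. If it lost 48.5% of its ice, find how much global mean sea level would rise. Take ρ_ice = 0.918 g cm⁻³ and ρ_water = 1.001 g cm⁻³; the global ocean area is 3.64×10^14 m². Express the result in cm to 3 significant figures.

≈ 3.15×10^-4 cm

Tesane: 0.485 × 2.37 Gt = 1.149×10^12 kg; dividing by ρ_w = 1.001 g cm⁻³ = 1001 kg m⁻³ gives 1.148×10^9 m³ of water.
Spread over 3.64×10^14 m² of ocean, Δh = 1.148×10^9 / 3.64×10^14 = 3.15×10^-6 m = 3.15×10^-4 cm.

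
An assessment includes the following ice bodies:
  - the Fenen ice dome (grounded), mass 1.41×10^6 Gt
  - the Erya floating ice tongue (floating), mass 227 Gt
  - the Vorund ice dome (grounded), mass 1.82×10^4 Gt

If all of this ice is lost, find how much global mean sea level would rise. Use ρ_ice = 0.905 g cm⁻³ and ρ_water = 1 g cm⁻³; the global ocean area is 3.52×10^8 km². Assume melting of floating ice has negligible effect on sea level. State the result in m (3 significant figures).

≈ 4.06 m

Fenen: 1.41×10^6 Gt = 1.410×10^18 kg; dividing by ρ_w = 1 g cm⁻³ = 1000 kg m⁻³ gives 1.410×10^15 m³ of water.
The Erya floating ice tongue is floating and already displaces its own weight of water, so its melt adds essentially nothing to sea level.
Vorund: 1.82×10^4 Gt = 1.820×10^16 kg; dividing by ρ_w = 1000 kg m⁻³ gives 1.820×10^13 m³ of water.
Total added water ≈ 1.428×10^15 m³ over 3.52×10^14 m² → Δh = 4.06 m.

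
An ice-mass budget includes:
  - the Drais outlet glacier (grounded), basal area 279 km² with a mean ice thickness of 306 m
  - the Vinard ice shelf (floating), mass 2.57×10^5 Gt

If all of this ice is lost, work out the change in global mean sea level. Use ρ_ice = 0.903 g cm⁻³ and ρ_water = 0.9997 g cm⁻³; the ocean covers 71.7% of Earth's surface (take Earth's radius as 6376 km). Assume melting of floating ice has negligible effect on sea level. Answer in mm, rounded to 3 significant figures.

≈ 0.211 mm

Drais: ice volume = 279 km² × 306 m = 85.37 km³; 85.37 × (903/999.7) = 77.12 km³ of water.
The Vinard ice shelf is floating and already displaces its own weight of water, so its melt adds essentially nothing to sea level.
Total added water ≈ 7.712×10^10 m³ over 3.66×10^14 m² → Δh = 2.11×10^-4 m = 0.211 mm.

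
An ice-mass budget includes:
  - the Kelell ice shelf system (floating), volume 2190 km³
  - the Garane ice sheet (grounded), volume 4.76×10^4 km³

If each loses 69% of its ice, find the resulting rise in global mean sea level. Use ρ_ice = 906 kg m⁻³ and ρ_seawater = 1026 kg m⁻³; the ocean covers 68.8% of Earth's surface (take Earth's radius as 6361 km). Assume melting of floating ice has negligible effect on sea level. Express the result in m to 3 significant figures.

≈ 0.0829 m

The Kelell ice shelf system is floating and already displaces its own weight of water, so its melt adds essentially nothing to sea level.
Garane: 0.69 × 4.76×10^4 km³ × (906/1026) = 2.900×10^4 km³ of water.
Total added water ≈ 2.900×10^13 m³ over 3.50×10^14 m² → Δh = 0.0829 m.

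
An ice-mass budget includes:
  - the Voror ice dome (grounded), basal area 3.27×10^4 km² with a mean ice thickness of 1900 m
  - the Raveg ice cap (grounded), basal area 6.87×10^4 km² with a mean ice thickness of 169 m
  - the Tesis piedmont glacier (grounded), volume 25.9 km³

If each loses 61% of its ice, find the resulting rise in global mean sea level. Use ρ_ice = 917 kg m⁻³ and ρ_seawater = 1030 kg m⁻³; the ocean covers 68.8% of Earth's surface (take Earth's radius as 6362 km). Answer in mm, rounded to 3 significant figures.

Voror: ice volume = 3.27×10^4 km² × 1900 m = 6.213×10^4 km³; 0.61 × 6.213×10^4 × (917/1030) = 3.374×10^4 km³ of water.
Raveg: ice volume = 6.87×10^4 km² × 169 m = 1.161×10^4 km³; 0.61 × 1.161×10^4 × (917/1030) = 6305 km³ of water.
Tesis: 0.61 × 25.9 km³ × (917/1030) = 14.07 km³ of water.
Total added water ≈ 4.006×10^13 m³ over 3.50×10^14 m² → Δh = 0.114 m = 114 mm.

≈ 114 mm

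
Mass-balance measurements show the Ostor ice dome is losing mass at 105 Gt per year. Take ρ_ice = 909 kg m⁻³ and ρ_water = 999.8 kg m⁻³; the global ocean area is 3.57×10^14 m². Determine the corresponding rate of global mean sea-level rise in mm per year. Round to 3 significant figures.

≈ 0.294 mm/yr

ρ_w = 999.8 kg m⁻³. Annual water volume added = 105 Gt / ρ_w = 1.050×10^14 kg / 999.8 kg m⁻³ = 1.050×10^11 m³.
Δh per year = 1.050×10^11 / 3.57×10^14 = 2.94×10^-4 m = 0.294 mm.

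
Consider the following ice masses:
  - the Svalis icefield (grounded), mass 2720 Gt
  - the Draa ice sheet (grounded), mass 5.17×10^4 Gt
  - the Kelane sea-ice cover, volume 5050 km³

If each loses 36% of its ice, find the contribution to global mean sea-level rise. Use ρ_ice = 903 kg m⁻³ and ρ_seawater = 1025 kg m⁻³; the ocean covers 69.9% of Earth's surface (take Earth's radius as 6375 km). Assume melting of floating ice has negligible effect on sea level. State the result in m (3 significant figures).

Svalis: 0.36 × 2720 Gt = 9.792×10^14 kg; dividing by ρ_w = 1025 kg m⁻³ gives 9.553×10^11 m³ of water.
Draa: 0.36 × 5.17×10^4 Gt = 1.861×10^16 kg; dividing by ρ_w = 1025 kg m⁻³ gives 1.816×10^13 m³ of water.
The Kelane sea-ice cover is floating and already displaces its own weight of water, so its melt adds essentially nothing to sea level.
Total added water ≈ 1.911×10^13 m³ over 3.57×10^14 m² → Δh = 0.0535 m.

≈ 0.0535 m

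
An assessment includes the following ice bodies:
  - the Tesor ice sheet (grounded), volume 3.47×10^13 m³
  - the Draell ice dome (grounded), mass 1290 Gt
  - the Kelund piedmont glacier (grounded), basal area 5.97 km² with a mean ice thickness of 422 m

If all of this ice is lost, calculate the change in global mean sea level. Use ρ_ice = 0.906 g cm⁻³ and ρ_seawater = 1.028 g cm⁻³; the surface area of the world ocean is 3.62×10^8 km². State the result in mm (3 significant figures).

Tesor: 3.47×10^13 m³ × (906/1028) = 3.058×10^13 m³ of water.
Draell: 1290 Gt = 1.290×10^15 kg; dividing by ρ_w = 1.028 g cm⁻³ = 1028 kg m⁻³ gives 1.255×10^12 m³ of water.
Kelund: ice volume = 5.97 km² × 422 m = 2.519 km³; 2.519 × (906/1028) = 2.220 km³ of water.
Total added water ≈ 3.184×10^13 m³ over 3.62×10^14 m² → Δh = 0.0880 m = 88.0 mm.

≈ 88.0 mm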